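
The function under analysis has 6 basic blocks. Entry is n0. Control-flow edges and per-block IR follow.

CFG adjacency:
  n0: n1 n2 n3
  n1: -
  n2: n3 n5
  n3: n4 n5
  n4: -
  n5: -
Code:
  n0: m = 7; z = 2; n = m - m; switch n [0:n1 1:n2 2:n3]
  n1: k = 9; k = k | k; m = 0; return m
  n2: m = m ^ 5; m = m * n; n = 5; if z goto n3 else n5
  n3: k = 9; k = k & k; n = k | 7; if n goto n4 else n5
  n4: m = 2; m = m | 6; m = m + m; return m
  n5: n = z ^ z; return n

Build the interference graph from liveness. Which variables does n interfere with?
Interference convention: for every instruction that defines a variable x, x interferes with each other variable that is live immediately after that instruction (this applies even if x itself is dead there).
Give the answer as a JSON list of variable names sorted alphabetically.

Per-block:
  n0: {m,n,z} / ∅
  n1: {k,m} / ∅
  n2: {m,n} / {m,n,z}
  n3: {k,n} / ∅
  n4: {m} / ∅
  n5: {n} / {z}

Backward fixpoint:
  n0 li=∅ lo={m,n,z}
  n1 li=∅ lo=∅
  n2 li={m,n,z} lo={z}
  n3 li={z} lo={z}
  n4 li=∅ lo=∅
  n5 li={z} lo=∅

Conflict graph:
  k: {z}
  m: {n,z}
  n: {m,z}
  z: {k,m,n}

N(n) = ["m", "z"]

Answer: ["m", "z"]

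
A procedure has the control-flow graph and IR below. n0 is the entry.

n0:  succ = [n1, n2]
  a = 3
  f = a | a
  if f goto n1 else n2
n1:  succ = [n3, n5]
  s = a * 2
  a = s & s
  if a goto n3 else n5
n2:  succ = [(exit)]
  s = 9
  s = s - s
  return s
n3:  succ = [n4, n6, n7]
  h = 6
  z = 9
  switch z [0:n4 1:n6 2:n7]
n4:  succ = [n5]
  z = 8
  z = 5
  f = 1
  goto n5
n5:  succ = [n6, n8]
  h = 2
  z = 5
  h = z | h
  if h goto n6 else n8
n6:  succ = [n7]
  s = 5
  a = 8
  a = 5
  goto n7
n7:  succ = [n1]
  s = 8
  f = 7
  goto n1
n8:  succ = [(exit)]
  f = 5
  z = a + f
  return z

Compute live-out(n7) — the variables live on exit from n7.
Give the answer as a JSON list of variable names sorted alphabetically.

Answer: ["a"]

Analysis:
Per-block:
  n0 def {a,f} use ∅
  n1 def {a,s} use {a}
  n2 def {s} use ∅
  n3 def {h,z} use ∅
  n4 def {f,z} use ∅
  n5 def {h,z} use ∅
  n6 def {a,s} use ∅
  n7 def {f,s} use ∅
  n8 def {f,z} use {a}

Liveness:
  live n0: ∅→{a}
  live n1: {a}→{a}
  live n2: ∅→∅
  live n3: {a}→{a}
  live n4: {a}→{a}
  live n5: {a}→{a}
  live n6: ∅→{a}
  live n7: {a}→{a}
  live n8: {a}→∅

live-out(n7) = ["a"]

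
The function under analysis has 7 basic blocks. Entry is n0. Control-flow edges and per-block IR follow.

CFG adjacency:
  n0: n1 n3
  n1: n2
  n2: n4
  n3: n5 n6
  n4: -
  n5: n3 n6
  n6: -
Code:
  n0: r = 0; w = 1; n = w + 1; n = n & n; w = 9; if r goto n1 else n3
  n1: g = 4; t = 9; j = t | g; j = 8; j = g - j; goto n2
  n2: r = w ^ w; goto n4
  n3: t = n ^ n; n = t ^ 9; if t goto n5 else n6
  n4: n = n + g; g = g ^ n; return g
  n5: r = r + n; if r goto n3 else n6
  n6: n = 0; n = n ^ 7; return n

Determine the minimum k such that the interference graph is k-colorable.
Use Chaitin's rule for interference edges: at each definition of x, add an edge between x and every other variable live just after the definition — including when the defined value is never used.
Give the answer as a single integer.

Block summaries:
  n0 def {n,r,w} use ∅
  n1 def {g,j,t} use ∅
  n2 def {r} use {w}
  n3 def {n,t} use {n}
  n4 def {g,n} use {g,n}
  n5 def {r} use {n,r}
  n6 def {n} use ∅

Liveness:
  n0: in=∅ out={n,r,w}
  n1: in={n,w} out={g,n,w}
  n2: in={g,n,w} out={g,n}
  n3: in={n,r} out={n,r}
  n4: in={g,n} out=∅
  n5: in={n,r} out={n,r}
  n6: in=∅ out=∅

Conflict graph:
  g↔{j,n,r,t,w}
  j↔{g,n,w}
  n↔{g,j,r,t,w}
  r↔{g,n,t,w}
  t↔{g,n,r,w}
  w↔{g,j,n,r,t}

Chromatic number:
  clique {g,n,r,t,w} ⇒ need ≥ 5
  assign g→c0 j→c3 n→c1 r→c3 t→c4 w→c2 — no edge inside a register ⇒ χ ≤ 5
  χ = 5

Answer: 5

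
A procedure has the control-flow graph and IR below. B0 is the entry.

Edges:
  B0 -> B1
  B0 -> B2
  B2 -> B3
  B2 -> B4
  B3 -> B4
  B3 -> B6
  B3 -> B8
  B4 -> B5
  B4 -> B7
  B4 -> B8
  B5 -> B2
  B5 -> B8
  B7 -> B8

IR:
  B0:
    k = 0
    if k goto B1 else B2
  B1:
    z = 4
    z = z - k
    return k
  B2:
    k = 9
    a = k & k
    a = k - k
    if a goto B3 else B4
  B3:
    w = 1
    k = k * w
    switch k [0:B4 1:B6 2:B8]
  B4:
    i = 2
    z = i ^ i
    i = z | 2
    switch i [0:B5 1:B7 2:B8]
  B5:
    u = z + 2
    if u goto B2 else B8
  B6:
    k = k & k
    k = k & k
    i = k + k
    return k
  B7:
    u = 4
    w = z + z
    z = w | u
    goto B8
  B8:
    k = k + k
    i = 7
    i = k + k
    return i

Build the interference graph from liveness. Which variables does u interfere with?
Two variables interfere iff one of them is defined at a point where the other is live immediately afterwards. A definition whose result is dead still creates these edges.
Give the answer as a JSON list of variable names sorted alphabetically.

Answer: ["k", "w", "z"]

Derivation:
Block summaries:
  B0 def {k} use ∅
  B1 def {z} use {k}
  B2 def {a,k} use ∅
  B3 def {k,w} use {k}
  B4 def {i,z} use ∅
  B5 def {u} use {z}
  B6 def {i,k} use {k}
  B7 def {u,w,z} use {z}
  B8 def {i,k} use {k}

Backward fixpoint:
  B0 li=∅ lo={k}
  B1 li={k} lo=∅
  B2 li=∅ lo={k}
  B3 li={k} lo={k}
  B4 li={k} lo={k,z}
  B5 li={k,z} lo={k}
  B6 li={k} lo=∅
  B7 li={k,z} lo={k}
  B8 li={k} lo=∅

Interfere edges:
  a: {k}
  i: {k,z}
  k: {a,i,u,w,z}
  u: {k,w,z}
  w: {k,u}
  z: {i,k,u}

N(u) = ["k", "w", "z"]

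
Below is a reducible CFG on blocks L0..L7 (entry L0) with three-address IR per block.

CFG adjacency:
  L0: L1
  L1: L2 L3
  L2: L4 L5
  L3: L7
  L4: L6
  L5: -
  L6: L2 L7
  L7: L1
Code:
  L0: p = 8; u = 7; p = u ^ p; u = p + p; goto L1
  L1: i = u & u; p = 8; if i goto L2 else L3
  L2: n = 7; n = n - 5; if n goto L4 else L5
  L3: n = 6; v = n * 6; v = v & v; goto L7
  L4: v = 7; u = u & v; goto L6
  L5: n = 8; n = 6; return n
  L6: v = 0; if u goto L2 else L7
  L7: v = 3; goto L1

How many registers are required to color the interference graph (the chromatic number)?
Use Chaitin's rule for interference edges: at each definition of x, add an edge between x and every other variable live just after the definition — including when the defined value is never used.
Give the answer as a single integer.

Answer: 3

Analysis:
Per-block:
  L0: {p,u} / ∅
  L1: {i,p} / {u}
  L2: {n} / ∅
  L3: {n,v} / ∅
  L4: {u,v} / {u}
  L5: {n} / ∅
  L6: {v} / {u}
  L7: {v} / ∅

Live sets:
  L0: in=∅ out={u}
  L1: in={u} out={u}
  L2: in={u} out={u}
  L3: in={u} out={u}
  L4: in={u} out={u}
  L5: in=∅ out=∅
  L6: in={u} out={u}
  L7: in={u} out={u}

Conflict graph:
  i: {p,u}
  n: {u}
  p: {i,u}
  u: {i,n,p,v}
  v: {u}

Registers:
  {i,p,u} pairwise interfere (3-clique) ⇒ χ ≥ 3
  3-colouring: r0={u}  r1={i,n,v}  r2={p}
  χ = 3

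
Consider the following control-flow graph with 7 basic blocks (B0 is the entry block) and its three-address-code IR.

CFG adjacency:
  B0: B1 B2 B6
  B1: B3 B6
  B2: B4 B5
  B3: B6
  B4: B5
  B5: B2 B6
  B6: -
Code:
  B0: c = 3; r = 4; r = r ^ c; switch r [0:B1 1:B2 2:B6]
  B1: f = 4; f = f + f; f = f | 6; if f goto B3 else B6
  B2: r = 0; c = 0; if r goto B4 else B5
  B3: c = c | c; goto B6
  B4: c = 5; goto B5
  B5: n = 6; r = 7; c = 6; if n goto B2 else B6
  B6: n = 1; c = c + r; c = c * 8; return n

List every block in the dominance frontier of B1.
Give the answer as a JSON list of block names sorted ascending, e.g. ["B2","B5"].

idom tree: B1←B0 B2←B0 B3←B1 B4←B2 B5←B2 B6←B0
Dom at joins:
  B2: preds {B0,B5}: {B0} ∩ {B0,B2,B5} = {B0}; idom=B0
  B5: preds {B2,B4}: {B0,B2} ∩ {B0,B2,B4} = {B0,B2}; idom=B2
  B6: preds {B0,B1,B3,B5}: {B0} ∩ {B0,B1} ∩ {B0,B1,B3} ∩ {B0,B2,B5} = {B0}; idom=B0

Frontier:
  B2←B0: walk · to B0
  B2←B5: walk B5→B2 to B0
  B5←B2: walk · to B2
  B5←B4: walk B4 to B2
  B6←B0: walk · to B0
  B6←B1: walk B1 to B0
  B6←B3: walk B3→B1 to B0
  B6←B5: walk B5→B2 to B0
  B0: DF=∅
  B1: DF={B6}
  B2: DF={B2,B6}
  B3: DF={B6}
  B4: DF={B5}
  B5: DF={B2,B6}
  B6: DF=∅

DF(B1) = ["B6"]

Answer: ["B6"]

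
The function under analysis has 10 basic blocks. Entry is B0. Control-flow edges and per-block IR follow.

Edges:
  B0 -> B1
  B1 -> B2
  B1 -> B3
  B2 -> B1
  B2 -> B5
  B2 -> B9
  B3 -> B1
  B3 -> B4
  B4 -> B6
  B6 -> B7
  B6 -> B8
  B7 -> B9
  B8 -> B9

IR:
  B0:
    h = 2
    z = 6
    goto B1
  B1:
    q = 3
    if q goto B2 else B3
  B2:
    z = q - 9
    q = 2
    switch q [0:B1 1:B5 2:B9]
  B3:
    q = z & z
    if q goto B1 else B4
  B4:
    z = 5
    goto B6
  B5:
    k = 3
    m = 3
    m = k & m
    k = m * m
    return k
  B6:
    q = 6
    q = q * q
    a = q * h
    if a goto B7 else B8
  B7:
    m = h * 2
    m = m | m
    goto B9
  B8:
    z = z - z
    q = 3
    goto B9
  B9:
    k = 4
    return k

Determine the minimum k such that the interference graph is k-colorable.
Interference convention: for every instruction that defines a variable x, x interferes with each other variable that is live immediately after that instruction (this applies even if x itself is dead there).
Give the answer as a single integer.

Answer: 3

Analysis:
Block summaries:
  B0 def {h,z} use ∅
  B1 def {q} use ∅
  B2 def {q,z} use {q}
  B3 def {q} use {z}
  B4 def {z} use ∅
  B5 def {k,m} use ∅
  B6 def {a,q} use {h}
  B7 def {m} use {h}
  B8 def {q,z} use {z}
  B9 def {k} use ∅

Live sets:
  B0: in=∅ out={h,z}
  B1: in={h,z} out={h,q,z}
  B2: in={h,q} out={h,z}
  B3: in={h,z} out={h,z}
  B4: in={h} out={h,z}
  B5: in=∅ out=∅
  B6: in={h,z} out={h,z}
  B7: in={h} out=∅
  B8: in={z} out=∅
  B9: in=∅ out=∅

Interference:
  a: {h,z}
  h: {a,q,z}
  k: {m}
  m: {k}
  q: {h,z}
  z: {a,h,q}

Registers:
  clique {a,h,z} ⇒ need ≥ 3
  3-colouring: c0={h,k}  c1={m,z}  c2={a,q}
  χ = 3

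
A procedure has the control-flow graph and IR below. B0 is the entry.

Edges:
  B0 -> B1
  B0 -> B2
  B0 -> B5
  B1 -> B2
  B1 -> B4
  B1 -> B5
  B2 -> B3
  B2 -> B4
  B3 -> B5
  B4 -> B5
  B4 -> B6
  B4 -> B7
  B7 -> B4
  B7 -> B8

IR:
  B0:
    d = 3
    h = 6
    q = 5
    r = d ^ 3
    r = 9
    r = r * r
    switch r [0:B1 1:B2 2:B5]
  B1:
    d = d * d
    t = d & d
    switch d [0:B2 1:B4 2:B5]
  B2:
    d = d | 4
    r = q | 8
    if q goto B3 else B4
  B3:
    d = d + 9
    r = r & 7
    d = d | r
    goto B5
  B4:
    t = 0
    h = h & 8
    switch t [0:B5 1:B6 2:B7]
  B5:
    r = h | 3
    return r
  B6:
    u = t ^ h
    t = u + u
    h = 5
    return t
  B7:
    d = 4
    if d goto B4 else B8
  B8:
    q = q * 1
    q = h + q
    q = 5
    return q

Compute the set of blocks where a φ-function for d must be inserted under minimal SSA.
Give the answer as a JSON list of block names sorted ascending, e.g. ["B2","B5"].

Answer: ["B2", "B4", "B5"]

Derivation:
idom tree: B1←B0 B2←B0 B3←B2 B4←B0 B5←B0 B6←B4 B7←B4 B8←B7
Join-block Dom:
  B2: preds {B0,B1}: {B0} ∩ {B0,B1} = {B0}; idom=B0
  B4: preds {B1,B2,B7}: {B0,B1} ∩ {B0,B2} ∩ {B0,B4,B7} = {B0}; idom=B0
  B5: preds {B0,B1,B3,B4}: {B0} ∩ {B0,B1} ∩ {B0,B2,B3} ∩ {B0,B4} = {B0}; idom=B0

DF derivation:
  B2←B0: walk · to B0
  B2←B1: walk B1 to B0
  B4←B1: walk B1 to B0
  B4←B2: walk B2 to B0
  B4←B7: walk B7→B4 to B0
  B5←B0: walk · to B0
  B5←B1: walk B1 to B0
  B5←B3: walk B3→B2 to B0
  B5←B4: walk B4 to B0
  B0: DF=∅
  B1: DF={B2,B4,B5}
  B2: DF={B4,B5}
  B3: DF={B5}
  B4: DF={B4,B5}
  B5: DF=∅
  B6: DF=∅
  B7: DF={B4}
  B8: DF=∅

φ for d: defs {B0,B1,B2,B3,B7}
  DF⁺ = {B2,B4,B5}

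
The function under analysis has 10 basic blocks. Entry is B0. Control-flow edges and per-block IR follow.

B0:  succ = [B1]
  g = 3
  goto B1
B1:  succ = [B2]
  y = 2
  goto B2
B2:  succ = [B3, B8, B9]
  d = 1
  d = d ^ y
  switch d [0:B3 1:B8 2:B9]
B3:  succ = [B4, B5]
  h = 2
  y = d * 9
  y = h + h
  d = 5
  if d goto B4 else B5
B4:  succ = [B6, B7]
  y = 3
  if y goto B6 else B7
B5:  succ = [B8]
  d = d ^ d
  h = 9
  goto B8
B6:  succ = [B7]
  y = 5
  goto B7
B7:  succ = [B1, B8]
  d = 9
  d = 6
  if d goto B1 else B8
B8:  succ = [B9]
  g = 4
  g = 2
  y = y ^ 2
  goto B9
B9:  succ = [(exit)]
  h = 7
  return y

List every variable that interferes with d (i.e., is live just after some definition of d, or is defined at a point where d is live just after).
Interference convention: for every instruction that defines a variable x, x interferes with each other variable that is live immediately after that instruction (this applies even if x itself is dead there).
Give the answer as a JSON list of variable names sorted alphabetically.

Answer: ["h", "y"]

Analysis:
Per-block:
  B0: def={g} ue=∅
  B1: def={y} ue=∅
  B2: def={d} ue={y}
  B3: def={d,h,y} ue={d}
  B4: def={y} ue=∅
  B5: def={d,h} ue={d}
  B6: def={y} ue=∅
  B7: def={d} ue=∅
  B8: def={g,y} ue={y}
  B9: def={h} ue={y}

Backward fixpoint:
  B0 li=∅ lo=∅
  B1 li=∅ lo={y}
  B2 li={y} lo={d,y}
  B3 li={d} lo={d,y}
  B4 li=∅ lo={y}
  B5 li={d,y} lo={y}
  B6 li=∅ lo={y}
  B7 li={y} lo={y}
  B8 li={y} lo={y}
  B9 li={y} lo=∅

Interference:
  d↔{h,y}
  g↔{y}
  h↔{d,y}
  y↔{d,g,h}

N(d) = ["h", "y"]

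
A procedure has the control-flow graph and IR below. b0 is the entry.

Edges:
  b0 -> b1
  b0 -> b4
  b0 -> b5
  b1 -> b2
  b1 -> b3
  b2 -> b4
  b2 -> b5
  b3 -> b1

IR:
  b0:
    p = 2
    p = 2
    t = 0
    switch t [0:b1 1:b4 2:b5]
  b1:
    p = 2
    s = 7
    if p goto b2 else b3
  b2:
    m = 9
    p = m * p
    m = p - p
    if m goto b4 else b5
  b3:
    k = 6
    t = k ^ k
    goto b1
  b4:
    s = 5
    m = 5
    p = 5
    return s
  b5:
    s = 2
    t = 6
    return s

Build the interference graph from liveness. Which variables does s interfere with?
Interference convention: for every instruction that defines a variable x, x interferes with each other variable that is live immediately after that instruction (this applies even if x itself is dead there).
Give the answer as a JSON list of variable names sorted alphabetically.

Answer: ["m", "p", "t"]

Analysis:
def/use:
  b0: {p,t} / ∅
  b1: {p,s} / ∅
  b2: {m,p} / {p}
  b3: {k,t} / ∅
  b4: {m,p,s} / ∅
  b5: {s,t} / ∅

Liveness:
  live b0: ∅→∅
  live b1: ∅→{p}
  live b2: {p}→∅
  live b3: ∅→∅
  live b4: ∅→∅
  live b5: ∅→∅

Interfere edges:
  k — ∅
  m — {p,s}
  p — {m,s}
  s — {m,p,t}
  t — {s}

N(s) = ["m", "p", "t"]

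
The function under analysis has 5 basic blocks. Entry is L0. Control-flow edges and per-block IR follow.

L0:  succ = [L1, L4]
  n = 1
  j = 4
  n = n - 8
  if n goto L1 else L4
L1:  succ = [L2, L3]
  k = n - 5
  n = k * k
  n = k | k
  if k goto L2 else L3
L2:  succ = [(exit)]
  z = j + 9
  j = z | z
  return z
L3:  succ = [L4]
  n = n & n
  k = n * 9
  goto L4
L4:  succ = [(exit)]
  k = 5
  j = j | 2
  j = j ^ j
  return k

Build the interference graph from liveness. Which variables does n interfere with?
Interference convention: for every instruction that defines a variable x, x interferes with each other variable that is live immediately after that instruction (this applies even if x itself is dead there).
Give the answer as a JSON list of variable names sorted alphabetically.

Block summaries:
  L0 def {j,n} use ∅
  L1 def {k,n} use {n}
  L2 def {j,z} use {j}
  L3 def {k,n} use {n}
  L4 def {j,k} use {j}

Liveness:
  live L0: ∅→{j,n}
  live L1: {j,n}→{j,n}
  live L2: {j}→∅
  live L3: {j,n}→{j}
  live L4: {j}→∅

Interference:
  j — {k,n,z}
  k — {j,n}
  n — {j,k}
  z — {j}

N(n) = ["j", "k"]

Answer: ["j", "k"]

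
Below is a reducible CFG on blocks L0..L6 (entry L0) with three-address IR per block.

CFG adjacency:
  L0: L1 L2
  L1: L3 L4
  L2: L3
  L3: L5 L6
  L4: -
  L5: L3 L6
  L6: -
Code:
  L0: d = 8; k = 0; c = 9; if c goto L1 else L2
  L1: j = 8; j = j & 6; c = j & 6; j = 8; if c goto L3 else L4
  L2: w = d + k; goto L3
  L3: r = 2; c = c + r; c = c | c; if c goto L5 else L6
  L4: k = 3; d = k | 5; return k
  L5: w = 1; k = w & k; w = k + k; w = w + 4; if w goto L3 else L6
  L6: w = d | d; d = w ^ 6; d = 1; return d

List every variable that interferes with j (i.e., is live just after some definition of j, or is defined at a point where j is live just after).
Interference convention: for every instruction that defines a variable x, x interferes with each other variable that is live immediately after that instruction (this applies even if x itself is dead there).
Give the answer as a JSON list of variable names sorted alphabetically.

Block summaries:
  L0: def={c,d,k} ue=∅
  L1: def={c,j} ue=∅
  L2: def={w} ue={d,k}
  L3: def={c,r} ue={c}
  L4: def={d,k} ue=∅
  L5: def={k,w} ue={k}
  L6: def={d,w} ue={d}

Liveness:
  live L0: ∅→{c,d,k}
  live L1: {d,k}→{c,d,k}
  live L2: {c,d,k}→{c,d,k}
  live L3: {c,d,k}→{c,d,k}
  live L4: ∅→∅
  live L5: {c,d,k}→{c,d,k}
  live L6: {d}→∅

Conflict graph:
  c: {d,j,k,r,w}
  d: {c,j,k,r,w}
  j: {c,d,k}
  k: {c,d,j,r,w}
  r: {c,d,k}
  w: {c,d,k}

N(j) = ["c", "d", "k"]

Answer: ["c", "d", "k"]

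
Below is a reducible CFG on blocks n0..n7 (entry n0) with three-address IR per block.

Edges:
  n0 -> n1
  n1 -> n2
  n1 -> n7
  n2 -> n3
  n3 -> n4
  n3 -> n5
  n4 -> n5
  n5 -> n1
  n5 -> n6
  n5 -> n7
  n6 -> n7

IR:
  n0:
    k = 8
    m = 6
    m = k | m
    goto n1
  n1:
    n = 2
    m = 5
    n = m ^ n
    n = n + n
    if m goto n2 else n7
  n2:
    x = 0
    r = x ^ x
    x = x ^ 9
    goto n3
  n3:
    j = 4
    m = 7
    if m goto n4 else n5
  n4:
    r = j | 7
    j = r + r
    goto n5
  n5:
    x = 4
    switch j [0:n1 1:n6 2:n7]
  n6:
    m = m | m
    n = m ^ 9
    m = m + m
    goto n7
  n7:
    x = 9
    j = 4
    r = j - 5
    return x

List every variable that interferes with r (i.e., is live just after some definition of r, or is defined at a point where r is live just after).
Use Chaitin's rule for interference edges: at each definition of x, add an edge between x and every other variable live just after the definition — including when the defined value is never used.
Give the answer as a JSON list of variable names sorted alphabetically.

def/use:
  n0 def {k,m} use ∅
  n1 def {m,n} use ∅
  n2 def {r,x} use ∅
  n3 def {j,m} use ∅
  n4 def {j,r} use {j}
  n5 def {x} use {j}
  n6 def {m,n} use {m}
  n7 def {j,r,x} use ∅

Backward fixpoint:
  n0 li=∅ lo=∅
  n1 li=∅ lo=∅
  n2 li=∅ lo=∅
  n3 li=∅ lo={j,m}
  n4 li={j,m} lo={j,m}
  n5 li={j,m} lo={m}
  n6 li={m} lo=∅
  n7 li=∅ lo=∅

Interference:
  j↔{m,x}
  k↔{m}
  m↔{j,k,n,r,x}
  n↔{m}
  r↔{m,x}
  x↔{j,m,r}

N(r) = ["m", "x"]

Answer: ["m", "x"]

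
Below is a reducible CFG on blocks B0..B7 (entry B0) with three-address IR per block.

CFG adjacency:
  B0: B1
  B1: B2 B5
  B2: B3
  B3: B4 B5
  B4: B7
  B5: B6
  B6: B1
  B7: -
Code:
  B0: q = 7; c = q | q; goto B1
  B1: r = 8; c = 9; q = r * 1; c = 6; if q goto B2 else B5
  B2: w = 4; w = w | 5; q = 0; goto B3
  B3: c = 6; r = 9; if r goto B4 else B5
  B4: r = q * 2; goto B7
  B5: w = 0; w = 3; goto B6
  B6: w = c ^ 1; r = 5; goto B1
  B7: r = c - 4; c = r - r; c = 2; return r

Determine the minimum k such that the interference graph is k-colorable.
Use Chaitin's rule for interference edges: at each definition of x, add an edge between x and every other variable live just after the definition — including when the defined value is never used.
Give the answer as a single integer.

Answer: 3

Derivation:
Per-block:
  B0: {c,q} / ∅
  B1: {c,q,r} / ∅
  B2: {q,w} / ∅
  B3: {c,r} / ∅
  B4: {r} / {q}
  B5: {w} / ∅
  B6: {r,w} / {c}
  B7: {c,r} / {c}

Backward fixpoint:
  B0: in=∅ out=∅
  B1: in=∅ out={c}
  B2: in=∅ out={q}
  B3: in={q} out={c,q}
  B4: in={c,q} out={c}
  B5: in={c} out={c}
  B6: in={c} out=∅
  B7: in={c} out=∅

Interference:
  c↔{q,r,w}
  q↔{c,r}
  r↔{c,q}
  w↔{c}

Colouring:
  lower bound: {c,q,r} mutually conflict ⇒ χ ≥ 3
  3-colouring: r0={c}  r1={q,w}  r2={r}
  χ = 3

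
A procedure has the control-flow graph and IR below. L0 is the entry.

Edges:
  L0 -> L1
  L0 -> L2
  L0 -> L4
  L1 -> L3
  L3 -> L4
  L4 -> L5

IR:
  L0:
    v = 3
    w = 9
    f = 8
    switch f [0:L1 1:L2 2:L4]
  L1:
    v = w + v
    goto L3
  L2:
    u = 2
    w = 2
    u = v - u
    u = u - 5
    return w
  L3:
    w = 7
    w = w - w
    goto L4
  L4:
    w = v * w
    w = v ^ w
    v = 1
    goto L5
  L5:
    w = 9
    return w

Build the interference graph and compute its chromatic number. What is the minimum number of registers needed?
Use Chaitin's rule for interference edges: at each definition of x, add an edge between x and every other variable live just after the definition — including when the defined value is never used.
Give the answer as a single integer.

Answer: 3

Derivation:
Per-block:
  L0 def {f,v,w} use ∅
  L1 def {v} use {v,w}
  L2 def {u,w} use {v}
  L3 def {w} use ∅
  L4 def {v,w} use {v,w}
  L5 def {w} use ∅

Live sets:
  L0: in=∅ out={v,w}
  L1: in={v,w} out={v}
  L2: in={v} out=∅
  L3: in={v} out={v,w}
  L4: in={v,w} out=∅
  L5: in=∅ out=∅

Conflict graph:
  f: {v,w}
  u: {v,w}
  v: {f,u,w}
  w: {f,u,v}

Colouring:
  lower bound: {f,v,w} mutually conflict ⇒ χ ≥ 3
  3-colouring: R0={v}  R1={w}  R2={f,u}
  χ = 3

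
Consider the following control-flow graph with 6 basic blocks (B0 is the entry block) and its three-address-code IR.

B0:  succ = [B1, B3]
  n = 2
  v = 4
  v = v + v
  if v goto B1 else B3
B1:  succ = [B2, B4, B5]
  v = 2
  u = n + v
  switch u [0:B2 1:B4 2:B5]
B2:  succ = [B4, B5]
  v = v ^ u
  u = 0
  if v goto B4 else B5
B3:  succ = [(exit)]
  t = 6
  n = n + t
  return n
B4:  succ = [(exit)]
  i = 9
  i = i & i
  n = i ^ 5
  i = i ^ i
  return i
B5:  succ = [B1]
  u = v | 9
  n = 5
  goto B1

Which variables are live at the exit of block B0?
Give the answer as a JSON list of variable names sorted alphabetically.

Block summaries:
  B0: def={n,v} ue=∅
  B1: def={u,v} ue={n}
  B2: def={u,v} ue={u,v}
  B3: def={n,t} ue={n}
  B4: def={i,n} ue=∅
  B5: def={n,u} ue={v}

Liveness:
  B0: in=∅ out={n}
  B1: in={n} out={u,v}
  B2: in={u,v} out={v}
  B3: in={n} out=∅
  B4: in=∅ out=∅
  B5: in={v} out={n}

live-out(B0) = ["n"]

Answer: ["n"]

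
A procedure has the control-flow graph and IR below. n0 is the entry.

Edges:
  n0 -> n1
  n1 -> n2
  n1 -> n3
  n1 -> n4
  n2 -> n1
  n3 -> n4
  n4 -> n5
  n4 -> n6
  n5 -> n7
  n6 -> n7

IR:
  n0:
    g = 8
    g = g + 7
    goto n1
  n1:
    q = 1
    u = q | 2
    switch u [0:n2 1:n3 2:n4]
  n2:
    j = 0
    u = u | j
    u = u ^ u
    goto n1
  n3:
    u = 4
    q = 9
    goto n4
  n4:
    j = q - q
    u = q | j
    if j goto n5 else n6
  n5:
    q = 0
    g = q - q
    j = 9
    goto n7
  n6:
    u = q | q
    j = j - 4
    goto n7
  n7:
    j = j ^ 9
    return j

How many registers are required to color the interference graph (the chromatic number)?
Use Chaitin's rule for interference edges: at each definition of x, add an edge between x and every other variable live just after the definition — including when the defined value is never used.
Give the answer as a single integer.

Answer: 3

Analysis:
Block summaries:
  n0: {g} / ∅
  n1: {q,u} / ∅
  n2: {j,u} / {u}
  n3: {q,u} / ∅
  n4: {j,u} / {q}
  n5: {g,j,q} / ∅
  n6: {j,u} / {j,q}
  n7: {j} / {j}

Live sets:
  n0: in=∅ out=∅
  n1: in=∅ out={q,u}
  n2: in={u} out=∅
  n3: in=∅ out={q}
  n4: in={q} out={j,q}
  n5: in=∅ out={j}
  n6: in={j,q} out={j}
  n7: in={j} out=∅

Conflict graph:
  g: ∅
  j: {q,u}
  q: {j,u}
  u: {j,q}

Colouring:
  {j,q,u} pairwise interfere (3-clique) ⇒ χ ≥ 3
  3-colouring: r0={g,j}  r1={q}  r2={u}
  χ = 3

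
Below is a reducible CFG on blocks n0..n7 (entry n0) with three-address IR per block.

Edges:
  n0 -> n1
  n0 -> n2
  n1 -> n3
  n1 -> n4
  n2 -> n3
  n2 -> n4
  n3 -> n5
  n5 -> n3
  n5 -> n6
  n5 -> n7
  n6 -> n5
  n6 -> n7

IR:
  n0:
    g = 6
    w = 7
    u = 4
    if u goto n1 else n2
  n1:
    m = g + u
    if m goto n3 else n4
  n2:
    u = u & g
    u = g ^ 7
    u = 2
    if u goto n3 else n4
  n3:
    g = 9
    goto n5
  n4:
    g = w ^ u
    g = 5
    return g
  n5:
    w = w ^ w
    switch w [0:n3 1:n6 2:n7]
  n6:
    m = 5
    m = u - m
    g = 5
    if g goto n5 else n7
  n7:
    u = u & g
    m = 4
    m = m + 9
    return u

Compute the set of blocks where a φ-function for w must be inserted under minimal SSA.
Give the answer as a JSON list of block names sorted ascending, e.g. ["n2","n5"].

Answer: ["n3", "n5"]

Analysis:
idom tree: n1←n0 n2←n0 n3←n0 n4←n0 n5←n3 n6←n5 n7←n5
Dom at joins:
  n3: preds {n1,n2,n5}: {n0,n1} ∩ {n0,n2} ∩ {n0,n3,n5} = {n0}; idom=n0
  n4: preds {n1,n2}: {n0,n1} ∩ {n0,n2} = {n0}; idom=n0
  n5: preds {n3,n6}: {n0,n3} ∩ {n0,n3,n5,n6} = {n0,n3}; idom=n3
  n7: preds {n5,n6}: {n0,n3,n5} ∩ {n0,n3,n5,n6} = {n0,n3,n5}; idom=n5

DF walk-up:
  n3←n1: walk n1 to n0
  n3←n2: walk n2 to n0
  n3←n5: walk n5→n3 to n0
  n4←n1: walk n1 to n0
  n4←n2: walk n2 to n0
  n5←n3: walk · to n3
  n5←n6: walk n6→n5 to n3
  n7←n5: walk · to n5
  n7←n6: walk n6 to n5
  n0: DF=∅
  n1: DF={n3,n4}
  n2: DF={n3,n4}
  n3: DF={n3}
  n4: DF=∅
  n5: DF={n3,n5}
  n6: DF={n5,n7}
  n7: DF=∅

φ for w: defs {n0,n5}
  DF⁺ = {n3,n5}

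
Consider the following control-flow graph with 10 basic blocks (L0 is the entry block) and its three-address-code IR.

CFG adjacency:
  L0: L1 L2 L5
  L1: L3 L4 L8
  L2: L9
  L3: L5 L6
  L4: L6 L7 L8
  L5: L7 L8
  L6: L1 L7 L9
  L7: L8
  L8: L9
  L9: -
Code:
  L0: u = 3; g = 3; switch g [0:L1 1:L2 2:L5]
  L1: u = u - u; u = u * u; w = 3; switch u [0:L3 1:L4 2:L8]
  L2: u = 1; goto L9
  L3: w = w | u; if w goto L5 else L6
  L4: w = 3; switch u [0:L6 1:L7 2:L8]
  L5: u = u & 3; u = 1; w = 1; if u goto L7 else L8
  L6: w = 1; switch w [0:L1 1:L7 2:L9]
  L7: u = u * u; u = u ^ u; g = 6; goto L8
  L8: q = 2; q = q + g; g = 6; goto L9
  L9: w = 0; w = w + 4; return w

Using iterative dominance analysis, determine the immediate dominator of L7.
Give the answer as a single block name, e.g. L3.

idom tree: L1←L0 L2←L0 L3←L1 L4←L1 L5←L0 L6←L1 L7←L0 L8←L0 L9←L0
Dom at joins:
  L1: preds {L0,L6}: {L0} ∩ {L0,L1,L6} = {L0}; idom=L0
  L5: preds {L0,L3}: {L0} ∩ {L0,L1,L3} = {L0}; idom=L0
  L6: preds {L3,L4}: {L0,L1,L3} ∩ {L0,L1,L4} = {L0,L1}; idom=L1
  L7: preds {L4,L5,L6}: {L0,L1,L4} ∩ {L0,L5} ∩ {L0,L1,L6} = {L0}; idom=L0
  L8: preds {L1,L4,L5,L7}: {L0,L1} ∩ {L0,L1,L4} ∩ {L0,L5} ∩ {L0,L7} = {L0}; idom=L0
  L9: preds {L2,L6,L8}: {L0,L2} ∩ {L0,L1,L6} ∩ {L0,L8} = {L0}; idom=L0

idom(L7) = L0

Answer: L0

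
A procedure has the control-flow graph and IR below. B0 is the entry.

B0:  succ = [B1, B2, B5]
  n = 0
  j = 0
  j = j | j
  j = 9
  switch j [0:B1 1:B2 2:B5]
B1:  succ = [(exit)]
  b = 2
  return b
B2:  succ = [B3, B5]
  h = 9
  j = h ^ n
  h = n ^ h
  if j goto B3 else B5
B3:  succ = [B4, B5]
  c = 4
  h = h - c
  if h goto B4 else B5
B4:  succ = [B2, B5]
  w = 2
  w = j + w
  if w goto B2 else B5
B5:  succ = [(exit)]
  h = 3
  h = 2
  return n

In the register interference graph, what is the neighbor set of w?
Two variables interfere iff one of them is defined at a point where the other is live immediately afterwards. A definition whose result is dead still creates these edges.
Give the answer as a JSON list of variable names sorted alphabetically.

Per-block:
  B0: def={j,n} ue=∅
  B1: def={b} ue=∅
  B2: def={h,j} ue={n}
  B3: def={c,h} ue={h}
  B4: def={w} ue={j}
  B5: def={h} ue={n}

Live sets:
  live B0: ∅→{n}
  live B1: ∅→∅
  live B2: {n}→{h,j,n}
  live B3: {h,j,n}→{j,n}
  live B4: {j,n}→{n}
  live B5: {n}→∅

Interference:
  b — ∅
  c — {h,j,n}
  h — {c,j,n}
  j — {c,h,n,w}
  n — {c,h,j,w}
  w — {j,n}

N(w) = ["j", "n"]

Answer: ["j", "n"]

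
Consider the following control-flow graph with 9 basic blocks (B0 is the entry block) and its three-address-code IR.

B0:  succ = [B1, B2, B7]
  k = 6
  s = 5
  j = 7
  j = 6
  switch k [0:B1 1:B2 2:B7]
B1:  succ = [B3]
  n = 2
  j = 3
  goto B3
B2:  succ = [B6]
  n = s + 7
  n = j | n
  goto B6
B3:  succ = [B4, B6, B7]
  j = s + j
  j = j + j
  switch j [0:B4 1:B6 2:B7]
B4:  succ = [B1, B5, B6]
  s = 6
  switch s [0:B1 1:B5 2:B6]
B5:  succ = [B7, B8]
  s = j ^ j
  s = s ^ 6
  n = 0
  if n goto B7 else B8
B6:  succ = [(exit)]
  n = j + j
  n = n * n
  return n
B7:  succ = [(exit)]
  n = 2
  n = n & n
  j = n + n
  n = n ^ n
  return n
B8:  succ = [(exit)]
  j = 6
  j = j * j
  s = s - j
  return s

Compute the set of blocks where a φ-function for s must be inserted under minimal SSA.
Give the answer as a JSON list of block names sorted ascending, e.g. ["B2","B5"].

Answer: ["B1", "B6", "B7"]

Derivation:
idom tree: B1←B0 B2←B0 B3←B1 B4←B3 B5←B4 B6←B0 B7←B0 B8←B5
Dom at joins:
  B1: preds {B0,B4}: {B0} ∩ {B0,B1,B3,B4} = {B0}; idom=B0
  B6: preds {B2,B3,B4}: {B0,B2} ∩ {B0,B1,B3} ∩ {B0,B1,B3,B4} = {B0}; idom=B0
  B7: preds {B0,B3,B5}: {B0} ∩ {B0,B1,B3} ∩ {B0,B1,B3,B4,B5} = {B0}; idom=B0

DF walk-up:
  join B1 pred B0: · stop@B0
  join B1 pred B4: B4→B3→B1 stop@B0
  join B6 pred B2: B2 stop@B0
  join B6 pred B3: B3→B1 stop@B0
  join B6 pred B4: B4→B3→B1 stop@B0
  join B7 pred B0: · stop@B0
  join B7 pred B3: B3→B1 stop@B0
  join B7 pred B5: B5→B4→B3→B1 stop@B0
  B0 → ∅
  B1 → {B1,B6,B7}
  B2 → {B6}
  B3 → {B1,B6,B7}
  B4 → {B1,B6,B7}
  B5 → {B7}
  B6 → ∅
  B7 → ∅
  B8 → ∅

φ for s: defs {B0,B4,B5,B8}
  DF⁺ = {B1,B6,B7}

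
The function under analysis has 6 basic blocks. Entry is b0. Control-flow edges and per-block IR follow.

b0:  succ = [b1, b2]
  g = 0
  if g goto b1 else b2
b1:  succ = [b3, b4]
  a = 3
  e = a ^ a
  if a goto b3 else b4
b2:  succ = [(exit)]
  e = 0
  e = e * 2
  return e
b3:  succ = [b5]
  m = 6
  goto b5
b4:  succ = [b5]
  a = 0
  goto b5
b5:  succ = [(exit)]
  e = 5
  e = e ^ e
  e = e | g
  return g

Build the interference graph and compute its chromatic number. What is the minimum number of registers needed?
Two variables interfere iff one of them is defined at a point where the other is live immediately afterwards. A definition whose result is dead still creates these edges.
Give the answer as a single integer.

Answer: 3

Derivation:
Per-block:
  b0: {g} / ∅
  b1: {a,e} / ∅
  b2: {e} / ∅
  b3: {m} / ∅
  b4: {a} / ∅
  b5: {e} / {g}

Liveness:
  b0 li=∅ lo={g}
  b1 li={g} lo={g}
  b2 li=∅ lo=∅
  b3 li={g} lo={g}
  b4 li={g} lo={g}
  b5 li={g} lo=∅

Interfere edges:
  a — {e,g}
  e — {a,g}
  g — {a,e,m}
  m — {g}

Registers:
  clique {a,e,g} ⇒ need ≥ 3
  assign a→r1 e→r2 g→r0 m→r1 — no edge inside a register ⇒ χ ≤ 3
  χ = 3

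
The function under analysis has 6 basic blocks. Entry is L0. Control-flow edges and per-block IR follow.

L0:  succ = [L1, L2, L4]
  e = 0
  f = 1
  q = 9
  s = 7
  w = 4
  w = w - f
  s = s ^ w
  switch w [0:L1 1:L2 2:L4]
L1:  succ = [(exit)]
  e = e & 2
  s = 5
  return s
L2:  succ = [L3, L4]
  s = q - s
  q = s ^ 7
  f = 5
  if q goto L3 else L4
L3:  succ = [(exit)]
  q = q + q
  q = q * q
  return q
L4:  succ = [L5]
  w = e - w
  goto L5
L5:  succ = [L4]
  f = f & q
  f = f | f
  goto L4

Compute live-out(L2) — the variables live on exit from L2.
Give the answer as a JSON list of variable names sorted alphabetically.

Per-block:
  L0: {e,f,q,s,w} / ∅
  L1: {e,s} / {e}
  L2: {f,q,s} / {q,s}
  L3: {q} / {q}
  L4: {w} / {e,w}
  L5: {f} / {f,q}

Live sets:
  L0: in=∅ out={e,f,q,s,w}
  L1: in={e} out=∅
  L2: in={e,q,s,w} out={e,f,q,w}
  L3: in={q} out=∅
  L4: in={e,f,q,w} out={e,f,q,w}
  L5: in={e,f,q,w} out={e,f,q,w}

live-out(L2) = ["e", "f", "q", "w"]

Answer: ["e", "f", "q", "w"]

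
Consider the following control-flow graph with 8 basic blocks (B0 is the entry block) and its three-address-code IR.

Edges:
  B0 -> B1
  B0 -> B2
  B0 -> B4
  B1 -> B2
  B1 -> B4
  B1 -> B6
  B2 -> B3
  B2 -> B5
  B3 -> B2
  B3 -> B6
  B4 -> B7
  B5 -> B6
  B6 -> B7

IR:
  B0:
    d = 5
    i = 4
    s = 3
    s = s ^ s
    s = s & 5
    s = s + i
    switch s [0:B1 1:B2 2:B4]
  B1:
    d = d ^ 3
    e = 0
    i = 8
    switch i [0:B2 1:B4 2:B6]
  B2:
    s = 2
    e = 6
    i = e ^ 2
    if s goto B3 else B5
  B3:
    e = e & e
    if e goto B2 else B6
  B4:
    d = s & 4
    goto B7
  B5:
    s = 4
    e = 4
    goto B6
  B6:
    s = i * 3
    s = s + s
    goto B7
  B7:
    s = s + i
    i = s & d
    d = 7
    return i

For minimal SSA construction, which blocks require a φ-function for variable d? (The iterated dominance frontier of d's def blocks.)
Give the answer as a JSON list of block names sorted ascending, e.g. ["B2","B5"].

Answer: ["B2", "B4", "B6", "B7"]

Analysis:
idom tree: B1←B0 B2←B0 B3←B2 B4←B0 B5←B2 B6←B0 B7←B0
Dom∩ at merges:
  B2: preds {B0,B1,B3}: {B0} ∩ {B0,B1} ∩ {B0,B2,B3} = {B0}; idom=B0
  B4: preds {B0,B1}: {B0} ∩ {B0,B1} = {B0}; idom=B0
  B6: preds {B1,B3,B5}: {B0,B1} ∩ {B0,B2,B3} ∩ {B0,B2,B5} = {B0}; idom=B0
  B7: preds {B4,B6}: {B0,B4} ∩ {B0,B6} = {B0}; idom=B0

DF derivation:
  B2←B0: walk · to B0
  B2←B1: walk B1 to B0
  B2←B3: walk B3→B2 to B0
  B4←B0: walk · to B0
  B4←B1: walk B1 to B0
  B6←B1: walk B1 to B0
  B6←B3: walk B3→B2 to B0
  B6←B5: walk B5→B2 to B0
  B7←B4: walk B4 to B0
  B7←B6: walk B6 to B0
  DF(B0)=∅
  DF(B1)={B2,B4,B6}
  DF(B2)={B2,B6}
  DF(B3)={B2,B6}
  DF(B4)={B7}
  DF(B5)={B6}
  DF(B6)={B7}
  DF(B7)=∅

φ for d: defs {B0,B1,B4,B7}
  DF⁺ = {B2,B4,B6,B7}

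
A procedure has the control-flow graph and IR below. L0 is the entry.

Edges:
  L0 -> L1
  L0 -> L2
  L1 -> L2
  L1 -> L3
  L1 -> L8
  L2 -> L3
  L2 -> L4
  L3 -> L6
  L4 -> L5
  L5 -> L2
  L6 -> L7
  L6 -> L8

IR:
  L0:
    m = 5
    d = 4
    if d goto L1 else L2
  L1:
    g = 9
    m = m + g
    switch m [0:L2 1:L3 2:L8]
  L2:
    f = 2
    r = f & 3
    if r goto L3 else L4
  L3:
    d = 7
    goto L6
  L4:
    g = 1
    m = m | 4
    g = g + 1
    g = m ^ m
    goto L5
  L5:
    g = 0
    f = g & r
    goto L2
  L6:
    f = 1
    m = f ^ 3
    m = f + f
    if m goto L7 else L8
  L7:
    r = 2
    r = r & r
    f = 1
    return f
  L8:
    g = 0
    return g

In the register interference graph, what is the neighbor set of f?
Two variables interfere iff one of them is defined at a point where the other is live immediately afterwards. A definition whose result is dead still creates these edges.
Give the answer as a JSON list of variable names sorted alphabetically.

Answer: ["m"]

Working:
Block summaries:
  L0: def={d,m} ue=∅
  L1: def={g,m} ue={m}
  L2: def={f,r} ue=∅
  L3: def={d} ue=∅
  L4: def={g,m} ue={m}
  L5: def={f,g} ue={r}
  L6: def={f,m} ue=∅
  L7: def={f,r} ue=∅
  L8: def={g} ue=∅

Liveness:
  L0: in=∅ out={m}
  L1: in={m} out={m}
  L2: in={m} out={m,r}
  L3: in=∅ out=∅
  L4: in={m,r} out={m,r}
  L5: in={m,r} out={m}
  L6: in=∅ out=∅
  L7: in=∅ out=∅
  L8: in=∅ out=∅

Interfere edges:
  d↔{m}
  f↔{m}
  g↔{m,r}
  m↔{d,f,g,r}
  r↔{g,m}

N(f) = ["m"]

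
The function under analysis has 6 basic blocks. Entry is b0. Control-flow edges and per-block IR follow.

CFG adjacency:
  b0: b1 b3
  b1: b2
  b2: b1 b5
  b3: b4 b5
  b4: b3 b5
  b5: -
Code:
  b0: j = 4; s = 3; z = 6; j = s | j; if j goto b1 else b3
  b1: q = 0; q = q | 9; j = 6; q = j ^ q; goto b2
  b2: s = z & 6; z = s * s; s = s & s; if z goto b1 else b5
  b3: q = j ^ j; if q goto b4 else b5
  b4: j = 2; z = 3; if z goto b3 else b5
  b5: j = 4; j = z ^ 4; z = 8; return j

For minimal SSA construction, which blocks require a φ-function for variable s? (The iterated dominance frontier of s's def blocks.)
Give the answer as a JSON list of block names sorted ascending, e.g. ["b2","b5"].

Answer: ["b1", "b5"]

Derivation:
idom tree: b1←b0 b2←b1 b3←b0 b4←b3 b5←b0
Join-block Dom:
  b1: preds {b0,b2}: {b0} ∩ {b0,b1,b2} = {b0}; idom=b0
  b3: preds {b0,b4}: {b0} ∩ {b0,b3,b4} = {b0}; idom=b0
  b5: preds {b2,b3,b4}: {b0,b1,b2} ∩ {b0,b3} ∩ {b0,b3,b4} = {b0}; idom=b0

DF walk-up:
  b1←b0: walk · to b0
  b1←b2: walk b2→b1 to b0
  b3←b0: walk · to b0
  b3←b4: walk b4→b3 to b0
  b5←b2: walk b2→b1 to b0
  b5←b3: walk b3 to b0
  b5←b4: walk b4→b3 to b0
  b0: DF=∅
  b1: DF={b1,b5}
  b2: DF={b1,b5}
  b3: DF={b3,b5}
  b4: DF={b3,b5}
  b5: DF=∅

φ for s: defs {b0,b2}
  DF⁺ = {b1,b5}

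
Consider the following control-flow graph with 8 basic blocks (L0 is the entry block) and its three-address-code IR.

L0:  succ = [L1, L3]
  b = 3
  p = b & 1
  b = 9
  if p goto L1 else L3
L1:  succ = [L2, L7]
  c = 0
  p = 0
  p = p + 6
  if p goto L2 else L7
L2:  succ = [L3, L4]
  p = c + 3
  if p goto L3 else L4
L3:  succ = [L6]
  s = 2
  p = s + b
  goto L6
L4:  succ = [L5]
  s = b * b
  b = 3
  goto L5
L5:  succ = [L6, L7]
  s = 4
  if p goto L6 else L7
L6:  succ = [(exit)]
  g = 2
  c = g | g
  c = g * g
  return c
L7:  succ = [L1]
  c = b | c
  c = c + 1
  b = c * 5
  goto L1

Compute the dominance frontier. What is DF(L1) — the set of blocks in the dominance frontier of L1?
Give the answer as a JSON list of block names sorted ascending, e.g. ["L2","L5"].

idom tree: L1←L0 L2←L1 L3←L0 L4←L2 L5←L4 L6←L0 L7←L1
Dom∩ at merges:
  L1: preds {L0,L7}: {L0} ∩ {L0,L1,L7} = {L0}; idom=L0
  L3: preds {L0,L2}: {L0} ∩ {L0,L1,L2} = {L0}; idom=L0
  L6: preds {L3,L5}: {L0,L3} ∩ {L0,L1,L2,L4,L5} = {L0}; idom=L0
  L7: preds {L1,L5}: {L0,L1} ∩ {L0,L1,L2,L4,L5} = {L0,L1}; idom=L1

DF derivation:
  join L1 pred L0: · stop@L0
  join L1 pred L7: L7→L1 stop@L0
  join L3 pred L0: · stop@L0
  join L3 pred L2: L2→L1 stop@L0
  join L6 pred L3: L3 stop@L0
  join L6 pred L5: L5→L4→L2→L1 stop@L0
  join L7 pred L1: · stop@L1
  join L7 pred L5: L5→L4→L2 stop@L1
  DF(L0)=∅
  DF(L1)={L1,L3,L6}
  DF(L2)={L3,L6,L7}
  DF(L3)={L6}
  DF(L4)={L6,L7}
  DF(L5)={L6,L7}
  DF(L6)=∅
  DF(L7)={L1}

DF(L1) = ["L1", "L3", "L6"]

Answer: ["L1", "L3", "L6"]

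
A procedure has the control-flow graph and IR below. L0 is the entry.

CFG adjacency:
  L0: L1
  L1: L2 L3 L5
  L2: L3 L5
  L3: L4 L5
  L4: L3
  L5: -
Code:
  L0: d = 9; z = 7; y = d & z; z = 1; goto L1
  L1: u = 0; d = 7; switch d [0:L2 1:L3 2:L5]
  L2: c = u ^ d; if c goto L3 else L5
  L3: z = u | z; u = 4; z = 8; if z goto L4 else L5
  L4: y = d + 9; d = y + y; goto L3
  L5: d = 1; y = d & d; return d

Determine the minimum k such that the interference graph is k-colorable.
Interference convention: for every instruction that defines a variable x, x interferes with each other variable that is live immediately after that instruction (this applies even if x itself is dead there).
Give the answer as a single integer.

Answer: 4

Analysis:
Per-block:
  L0: def={d,y,z} ue=∅
  L1: def={d,u} ue=∅
  L2: def={c} ue={d,u}
  L3: def={u,z} ue={u,z}
  L4: def={d,y} ue={d}
  L5: def={d,y} ue=∅

Live sets:
  L0 li=∅ lo={z}
  L1 li={z} lo={d,u,z}
  L2 li={d,u,z} lo={d,u,z}
  L3 li={d,u,z} lo={d,u,z}
  L4 li={d,u,z} lo={d,u,z}
  L5 li=∅ lo=∅

Conflict graph:
  c — {d,u,z}
  d — {c,u,y,z}
  u — {c,d,y,z}
  y — {d,u,z}
  z — {c,d,u,y}

Colouring:
  clique {c,d,u,z} ⇒ need ≥ 4
  assign c→r3 d→r0 u→r1 y→r3 z→r2 — no edge inside a register ⇒ χ ≤ 4
  χ = 4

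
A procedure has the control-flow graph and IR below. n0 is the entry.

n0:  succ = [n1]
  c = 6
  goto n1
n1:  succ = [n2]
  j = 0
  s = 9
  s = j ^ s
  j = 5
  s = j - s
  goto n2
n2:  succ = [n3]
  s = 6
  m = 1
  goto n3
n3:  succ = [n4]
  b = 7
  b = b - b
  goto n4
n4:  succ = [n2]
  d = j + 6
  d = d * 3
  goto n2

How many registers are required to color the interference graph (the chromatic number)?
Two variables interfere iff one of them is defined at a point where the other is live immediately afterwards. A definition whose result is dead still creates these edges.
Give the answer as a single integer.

Answer: 2

Analysis:
def/use:
  n0 def {c} use ∅
  n1 def {j,s} use ∅
  n2 def {m,s} use ∅
  n3 def {b} use ∅
  n4 def {d} use {j}

Liveness:
  live n0: ∅→∅
  live n1: ∅→{j}
  live n2: {j}→{j}
  live n3: {j}→{j}
  live n4: {j}→{j}

Interfere edges:
  b — {j}
  c — ∅
  d — {j}
  j — {b,d,m,s}
  m — {j}
  s — {j}

Colouring:
  {b,j} pairwise interfere (2-clique) ⇒ χ ≥ 2
  assign b→R1 c→R0 d→R1 j→R0 m→R1 s→R1 — no edge inside a register ⇒ χ ≤ 2
  χ = 2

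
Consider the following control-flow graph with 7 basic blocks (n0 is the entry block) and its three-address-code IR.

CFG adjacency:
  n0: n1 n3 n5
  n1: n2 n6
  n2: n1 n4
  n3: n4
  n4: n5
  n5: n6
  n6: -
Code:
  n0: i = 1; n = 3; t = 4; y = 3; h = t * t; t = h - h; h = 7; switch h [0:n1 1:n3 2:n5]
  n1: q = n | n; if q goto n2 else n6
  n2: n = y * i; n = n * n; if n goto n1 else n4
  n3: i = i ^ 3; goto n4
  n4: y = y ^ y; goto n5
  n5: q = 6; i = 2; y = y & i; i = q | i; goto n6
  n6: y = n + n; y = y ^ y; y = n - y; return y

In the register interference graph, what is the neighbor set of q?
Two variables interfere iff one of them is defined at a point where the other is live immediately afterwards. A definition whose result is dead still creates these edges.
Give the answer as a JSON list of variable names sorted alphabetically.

Answer: ["i", "n", "y"]

Derivation:
def/use:
  n0: {h,i,n,t,y} / ∅
  n1: {q} / {n}
  n2: {n} / {i,y}
  n3: {i} / {i}
  n4: {y} / {y}
  n5: {i,q,y} / {y}
  n6: {y} / {n}

Live sets:
  live n0: ∅→{i,n,y}
  live n1: {i,n,y}→{i,n,y}
  live n2: {i,y}→{i,n,y}
  live n3: {i,n,y}→{n,y}
  live n4: {n,y}→{n,y}
  live n5: {n,y}→{n}
  live n6: {n}→∅

Interfere edges:
  h: {i,n,y}
  i: {h,n,q,t,y}
  n: {h,i,q,t,y}
  q: {i,n,y}
  t: {i,n,y}
  y: {h,i,n,q,t}

N(q) = ["i", "n", "y"]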